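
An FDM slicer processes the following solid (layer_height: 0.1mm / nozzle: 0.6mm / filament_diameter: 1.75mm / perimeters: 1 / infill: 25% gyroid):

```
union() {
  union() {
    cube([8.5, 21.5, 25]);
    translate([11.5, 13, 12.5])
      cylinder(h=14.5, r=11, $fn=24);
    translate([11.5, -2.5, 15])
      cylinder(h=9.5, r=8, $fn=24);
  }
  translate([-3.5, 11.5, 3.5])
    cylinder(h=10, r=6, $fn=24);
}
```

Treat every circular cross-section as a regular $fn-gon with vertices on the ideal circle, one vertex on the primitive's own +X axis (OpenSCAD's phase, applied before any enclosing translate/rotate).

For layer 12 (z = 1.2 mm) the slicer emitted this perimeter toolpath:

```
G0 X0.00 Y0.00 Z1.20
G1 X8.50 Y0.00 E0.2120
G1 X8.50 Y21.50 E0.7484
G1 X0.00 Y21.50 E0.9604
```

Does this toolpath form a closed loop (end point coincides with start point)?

no

Start point (G0): (0.00, 0.00). End point (last G1): the path does not return to the start — open.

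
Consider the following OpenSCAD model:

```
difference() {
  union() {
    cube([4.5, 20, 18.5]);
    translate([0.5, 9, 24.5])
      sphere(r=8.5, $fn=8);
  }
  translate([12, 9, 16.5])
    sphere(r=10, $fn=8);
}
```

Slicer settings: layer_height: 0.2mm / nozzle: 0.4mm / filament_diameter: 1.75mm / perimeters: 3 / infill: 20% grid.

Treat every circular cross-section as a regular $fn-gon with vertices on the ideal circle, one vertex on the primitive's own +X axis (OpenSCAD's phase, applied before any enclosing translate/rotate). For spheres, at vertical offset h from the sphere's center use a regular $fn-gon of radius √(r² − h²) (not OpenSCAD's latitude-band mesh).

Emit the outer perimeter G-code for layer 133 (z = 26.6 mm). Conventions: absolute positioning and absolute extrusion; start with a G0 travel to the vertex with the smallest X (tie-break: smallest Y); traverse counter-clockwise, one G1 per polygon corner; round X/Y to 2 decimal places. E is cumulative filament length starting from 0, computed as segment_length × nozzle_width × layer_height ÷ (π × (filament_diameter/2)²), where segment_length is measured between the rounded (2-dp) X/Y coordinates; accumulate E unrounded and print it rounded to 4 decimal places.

G0 X-7.74 Y9.00 Z26.60
G1 X-5.32 Y3.18 E0.2096
G1 X0.50 Y0.76 E0.4193
G1 X6.32 Y3.18 E0.6289
G1 X8.74 Y9.00 E0.8386
G1 X6.32 Y14.82 E1.0482
G1 X0.50 Y17.24 E1.2578
G1 X-5.32 Y14.82 E1.4675
G1 X-7.74 Y9.00 E1.6771

At z = 26.6 mm: the cube is not intersected at this z (z outside [0, 18.5]); the sphere at (0.5, 9): section is a regular 8-gon, circumradius = √(r²−h²) = √(8.5²−2.1²) = 8.237; Taking the union: only the r=8.5 sphere at (0.5, 9) is present, so the union is just that shape — 1 connected region; the sphere at (12, 9) is not intersected at this z (|z−center|=10.100 > r=10); Taking the first minus the rest: none of the subtracted shapes is present at this height, so that combined region is unchanged — 1 connected region. The outline is a single polygon with 8 vertices. Extrusion per mm of travel: 0.4 × 0.2 / (π × 0.875²) = 0.033260. Accumulating E over each segment gives final E = 1.6771.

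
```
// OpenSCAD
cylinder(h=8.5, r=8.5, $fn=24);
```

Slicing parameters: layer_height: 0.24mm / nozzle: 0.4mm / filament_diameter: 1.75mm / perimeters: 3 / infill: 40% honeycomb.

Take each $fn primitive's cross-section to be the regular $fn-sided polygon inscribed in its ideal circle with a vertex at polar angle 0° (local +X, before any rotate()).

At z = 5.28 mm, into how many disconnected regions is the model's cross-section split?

At z = 5.28 mm: the r=8.5 cylinder gives a regular 24-gon of circumradius 8.5 (constant along its height). The result has 1 disconnected region.

1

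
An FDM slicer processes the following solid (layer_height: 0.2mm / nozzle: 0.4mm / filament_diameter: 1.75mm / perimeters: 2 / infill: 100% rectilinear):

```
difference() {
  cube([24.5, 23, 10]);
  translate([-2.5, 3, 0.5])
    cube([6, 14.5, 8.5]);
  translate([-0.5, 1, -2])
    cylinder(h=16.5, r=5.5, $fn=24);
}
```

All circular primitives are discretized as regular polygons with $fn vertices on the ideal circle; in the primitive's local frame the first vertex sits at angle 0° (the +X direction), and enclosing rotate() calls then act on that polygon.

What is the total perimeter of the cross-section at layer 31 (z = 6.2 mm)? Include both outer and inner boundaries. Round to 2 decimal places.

94.02 mm

At z = 6.2 mm: the cube is present — its section is the full 24.5×23 rectangle (perimeter 95.00 mm); the cube at (-2.5, 3) (footprint 6×14.5) is included at this height (perimeter 41.00 mm); the cylinder at (-0.5, 1): section is a regular 24-gon, circumradius r=5.5 (perimeter = 2·24·5.500·sin(180°/24) = 34.46 mm); Subtracting the remaining from the first: starting from the 24.5×23 cube, the 6×14.5 cube at (-2.5, 3) partially overlaps it — only the 50.75 mm² overlap (of its 87.00 mm²) is removed, clipping the outline; the r=5.5 cylinder at (-0.5, 1) partially overlaps it — only the 15.69 mm² overlap (of its 93.95 mm²) is removed, clipping the outline — boundary = 94.02 mm. Overall, the cross-section is a single solid region. Total boundary length (outer) = 94.02 mm.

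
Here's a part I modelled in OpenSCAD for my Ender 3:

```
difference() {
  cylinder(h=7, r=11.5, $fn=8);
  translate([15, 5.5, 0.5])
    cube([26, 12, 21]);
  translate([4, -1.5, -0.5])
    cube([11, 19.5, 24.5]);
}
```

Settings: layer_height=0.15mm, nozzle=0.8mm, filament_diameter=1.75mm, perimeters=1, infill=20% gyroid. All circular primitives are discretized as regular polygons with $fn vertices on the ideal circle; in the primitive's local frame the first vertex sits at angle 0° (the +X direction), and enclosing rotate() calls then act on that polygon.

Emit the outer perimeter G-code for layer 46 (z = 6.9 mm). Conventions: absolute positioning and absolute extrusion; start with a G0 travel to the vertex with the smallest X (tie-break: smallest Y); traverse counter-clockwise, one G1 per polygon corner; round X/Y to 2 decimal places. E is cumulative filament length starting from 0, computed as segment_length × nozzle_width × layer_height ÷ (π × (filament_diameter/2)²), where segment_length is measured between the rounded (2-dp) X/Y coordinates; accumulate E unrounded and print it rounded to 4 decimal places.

G0 X-11.50 Y0.00 Z6.90
G1 X-8.13 Y-8.13 E0.4391
G1 X0.00 Y-11.50 E0.8781
G1 X8.13 Y-8.13 E1.3172
G1 X10.88 Y-1.50 E1.6753
G1 X4.00 Y-1.50 E2.0186
G1 X4.00 Y9.84 E2.5843
G1 X0.00 Y11.50 E2.8004
G1 X-8.13 Y8.13 E3.2395
G1 X-11.50 Y0.00 E3.6785

At z = 6.9 mm: the cylinder: section is a regular 8-gon, circumradius r=11.5; the 26×12 cube at (15, 5.5) contributes its full rectangle; the cube at (4, -1.5) (footprint 11×19.5) is included at this height; After the difference (first − rest): starting from the r=11.5 cylinder, the 26×12 cube at (15, 5.5) misses the remaining region (no effect); the 11×19.5 cube at (4, -1.5) partially overlaps it — only the 61.61 mm² overlap (of its 214.50 mm²) is removed, clipping the outline — 1 connected region. The outline is a single polygon with 9 vertices. Extrusion per mm of travel: 0.8 × 0.15 / (π × 0.875²) = 0.049890. Accumulating E over each segment gives final E = 3.6785.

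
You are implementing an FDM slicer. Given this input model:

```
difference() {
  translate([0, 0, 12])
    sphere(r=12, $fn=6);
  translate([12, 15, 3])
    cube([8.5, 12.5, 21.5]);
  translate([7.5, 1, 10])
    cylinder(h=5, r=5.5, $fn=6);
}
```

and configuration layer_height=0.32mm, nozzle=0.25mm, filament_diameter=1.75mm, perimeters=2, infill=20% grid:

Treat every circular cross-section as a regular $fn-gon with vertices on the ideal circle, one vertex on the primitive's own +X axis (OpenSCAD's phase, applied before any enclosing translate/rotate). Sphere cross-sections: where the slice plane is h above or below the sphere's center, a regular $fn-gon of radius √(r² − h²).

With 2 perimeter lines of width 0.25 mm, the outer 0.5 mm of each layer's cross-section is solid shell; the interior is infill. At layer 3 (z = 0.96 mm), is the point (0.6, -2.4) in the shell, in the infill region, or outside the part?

infill

At z = 0.96 mm: the sphere: section is a regular 6-gon, circumradius = √(r²−h²) = √(12²−11.04²) = 4.703; the cube at (12, 15) is not intersected at this z (z outside [3, 24.5]); the cylinder at (7.5, 1) does not reach this height (z outside [10, 15]); Subtracting the remaining from the first: none of the subtracted shapes is present at this height, so the r=12 sphere is unchanged — 1 connected region. Overall, the cross-section is a single solid region. The nearest boundary edge runs (-2.35, -4.07)→(2.35, -4.07); distance from the point to it = 1.67 mm. The point is inside the cross-section and 1.67 mm from the nearest boundary — more than the 0.5 mm shell width (2 × 0.25), so it's in the infill interior.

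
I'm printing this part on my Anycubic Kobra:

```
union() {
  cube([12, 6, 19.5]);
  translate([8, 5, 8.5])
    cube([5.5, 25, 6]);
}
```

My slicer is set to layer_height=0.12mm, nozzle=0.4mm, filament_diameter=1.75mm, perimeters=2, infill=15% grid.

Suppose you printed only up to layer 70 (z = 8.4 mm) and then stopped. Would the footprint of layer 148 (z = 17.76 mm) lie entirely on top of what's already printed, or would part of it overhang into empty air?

Compare the two slices. At z = 8.4: the 12×6 cube contributes its full rectangle (area 72.00 mm²); the cube at (8, 5) is absent (z outside [8.5, 14.5]); Taking the union: only the 12×6 cube is present, so the union is just that shape — area = 72.00 mm². At z = 17.76: the cube is present — its section is the full 12×6 rectangle (area 72.00 mm²); the cube at (8, 5) does not reach this height (z outside [8.5, 14.5]); Merging all regions: only the 12×6 cube is present, so the union is just that shape — area = 72.00 mm². Checking containment: the cross-section at z = 17.76 is a subset of the cross-section at z = 8.4.

entirely on top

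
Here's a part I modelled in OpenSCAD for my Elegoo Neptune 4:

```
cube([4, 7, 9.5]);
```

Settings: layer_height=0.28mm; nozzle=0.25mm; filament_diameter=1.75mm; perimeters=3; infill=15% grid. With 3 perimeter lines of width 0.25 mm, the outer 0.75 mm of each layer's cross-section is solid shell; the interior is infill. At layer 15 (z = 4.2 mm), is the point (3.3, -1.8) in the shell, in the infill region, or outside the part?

At z = 4.2 mm: the cube is present — its section is the full 4×7 rectangle. Overall, the cross-section is a single solid region. The nearest boundary edge runs (0.00, 0.00)→(4.00, 0.00); distance from the point to it = 1.80 mm. The point is not inside any of the regions above, so it lies outside the cross-section (1.80 mm from the nearest boundary).

outside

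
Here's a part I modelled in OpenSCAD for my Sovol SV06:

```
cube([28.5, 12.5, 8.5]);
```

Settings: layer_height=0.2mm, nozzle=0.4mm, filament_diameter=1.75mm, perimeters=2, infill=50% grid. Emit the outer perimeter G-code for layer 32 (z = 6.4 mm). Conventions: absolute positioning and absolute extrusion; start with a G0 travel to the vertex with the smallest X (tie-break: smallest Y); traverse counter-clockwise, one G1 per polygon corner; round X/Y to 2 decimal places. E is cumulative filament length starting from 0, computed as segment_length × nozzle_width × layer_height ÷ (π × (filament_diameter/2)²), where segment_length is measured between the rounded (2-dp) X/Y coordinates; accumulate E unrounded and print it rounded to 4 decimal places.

At z = 6.4 mm: the cube is present — its section is the full 28.5×12.5 rectangle. The outline is a single polygon with 4 vertices. Extrusion per mm of travel: 0.4 × 0.2 / (π × 0.875²) = 0.033260. Accumulating E over each segment gives final E = 2.7273.

G0 X0.00 Y0.00 Z6.40
G1 X28.50 Y0.00 E0.9479
G1 X28.50 Y12.50 E1.3637
G1 X0.00 Y12.50 E2.3116
G1 X0.00 Y0.00 E2.7273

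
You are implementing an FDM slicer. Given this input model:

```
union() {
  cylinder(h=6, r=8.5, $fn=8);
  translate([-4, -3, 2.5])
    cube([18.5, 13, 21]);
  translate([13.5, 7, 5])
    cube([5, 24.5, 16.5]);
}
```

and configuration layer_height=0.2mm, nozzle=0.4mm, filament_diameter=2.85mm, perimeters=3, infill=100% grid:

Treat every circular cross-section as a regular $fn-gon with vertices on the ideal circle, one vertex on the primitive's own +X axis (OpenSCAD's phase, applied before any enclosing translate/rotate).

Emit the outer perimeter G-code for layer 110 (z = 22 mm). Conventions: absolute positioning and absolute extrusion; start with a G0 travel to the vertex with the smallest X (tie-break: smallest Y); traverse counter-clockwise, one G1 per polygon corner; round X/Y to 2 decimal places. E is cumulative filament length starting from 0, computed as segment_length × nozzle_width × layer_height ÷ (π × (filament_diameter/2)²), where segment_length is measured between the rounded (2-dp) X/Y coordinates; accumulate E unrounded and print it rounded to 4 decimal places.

At z = 22 mm: the cylinder does not reach this height (z outside [0, 6]); the cube at (-4, -3) is present — its section is the full 18.5×13 rectangle; the cube at (13.5, 7) is not intersected at this z (z outside [5, 21.5]); Combining (union): only the 18.5×13 cube at (-4, -3) is present, so the union is just that shape — 1 connected region. The outline is a single polygon with 4 vertices. Extrusion per mm of travel: 0.4 × 0.2 / (π × 1.425²) = 0.012540. Accumulating E over each segment gives final E = 0.7900.

G0 X-4.00 Y-3.00 Z22.00
G1 X14.50 Y-3.00 E0.2320
G1 X14.50 Y10.00 E0.3950
G1 X-4.00 Y10.00 E0.6270
G1 X-4.00 Y-3.00 E0.7900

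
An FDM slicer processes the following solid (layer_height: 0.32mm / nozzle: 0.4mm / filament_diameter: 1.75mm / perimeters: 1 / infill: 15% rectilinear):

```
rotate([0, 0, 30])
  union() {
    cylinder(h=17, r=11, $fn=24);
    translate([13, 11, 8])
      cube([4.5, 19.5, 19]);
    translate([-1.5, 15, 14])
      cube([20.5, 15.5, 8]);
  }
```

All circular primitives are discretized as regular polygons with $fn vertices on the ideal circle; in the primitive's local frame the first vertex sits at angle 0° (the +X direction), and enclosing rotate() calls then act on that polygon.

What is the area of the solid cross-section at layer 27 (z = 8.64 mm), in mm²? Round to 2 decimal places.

At z = 8.64 mm: the r=11 cylinder gives a regular 24-gon of circumradius 11 (constant along its height) (area = (24/2)·11.000²·sin(360°/24) = 375.81 mm²); the 4.5×19.5 cube at (13, 11) contributes its full rectangle (area 87.75 mm²); the cube at (-1.5, 15) does not reach this height (z outside [14, 22]); Taking the union: the 2 present regions are separate (no shared area or edge), so areas and boundary lengths simply add and each stays a separate island — area = 463.56 mm²; (rotated 30° about Z; rotation is an isometry so areas/perimeters/island counts are preserved). Overall, the cross-section has 2 separate islands. Net area = 463.56 mm².

463.56 mm²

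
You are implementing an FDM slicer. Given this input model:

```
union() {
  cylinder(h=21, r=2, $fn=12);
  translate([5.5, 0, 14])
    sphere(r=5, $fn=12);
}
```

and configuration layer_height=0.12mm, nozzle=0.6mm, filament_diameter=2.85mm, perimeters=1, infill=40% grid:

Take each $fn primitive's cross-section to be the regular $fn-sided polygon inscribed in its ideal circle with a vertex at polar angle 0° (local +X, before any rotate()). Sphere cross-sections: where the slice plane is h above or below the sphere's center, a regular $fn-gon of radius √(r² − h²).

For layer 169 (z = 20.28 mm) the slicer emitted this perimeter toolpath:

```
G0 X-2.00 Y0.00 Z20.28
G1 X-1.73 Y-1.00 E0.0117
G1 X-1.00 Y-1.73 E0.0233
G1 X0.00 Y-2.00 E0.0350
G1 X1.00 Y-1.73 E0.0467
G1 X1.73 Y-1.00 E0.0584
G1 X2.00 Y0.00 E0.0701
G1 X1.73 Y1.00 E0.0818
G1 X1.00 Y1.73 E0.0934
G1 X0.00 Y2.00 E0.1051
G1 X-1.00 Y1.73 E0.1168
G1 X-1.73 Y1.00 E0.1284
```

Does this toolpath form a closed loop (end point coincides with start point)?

Start point (G0): (-2.00, 0.00). End point (last G1): the path does not return to the start — open.

no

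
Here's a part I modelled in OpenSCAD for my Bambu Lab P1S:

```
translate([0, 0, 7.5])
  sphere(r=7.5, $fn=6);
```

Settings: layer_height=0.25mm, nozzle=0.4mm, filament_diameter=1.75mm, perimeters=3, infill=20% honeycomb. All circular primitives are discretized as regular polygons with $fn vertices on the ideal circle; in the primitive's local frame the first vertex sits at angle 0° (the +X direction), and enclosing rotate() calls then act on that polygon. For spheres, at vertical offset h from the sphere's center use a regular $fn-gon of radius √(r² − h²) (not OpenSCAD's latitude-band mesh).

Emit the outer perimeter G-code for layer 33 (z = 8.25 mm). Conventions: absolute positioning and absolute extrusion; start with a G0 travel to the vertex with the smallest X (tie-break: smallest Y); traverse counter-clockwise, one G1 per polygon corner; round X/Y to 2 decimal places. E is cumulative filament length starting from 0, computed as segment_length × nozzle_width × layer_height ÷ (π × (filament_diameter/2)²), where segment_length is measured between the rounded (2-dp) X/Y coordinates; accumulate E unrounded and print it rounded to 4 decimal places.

G0 X-7.46 Y0.00 Z8.25
G1 X-3.73 Y-6.46 E0.3101
G1 X3.73 Y-6.46 E0.6203
G1 X7.46 Y0.00 E0.9304
G1 X3.73 Y6.46 E1.2405
G1 X-3.73 Y6.46 E1.5507
G1 X-7.46 Y0.00 E1.8608

At z = 8.25 mm: the r=7.5 sphere contributes a regular 6-gon of circumradius √(7.5²−0.75²) = 7.462. The outline is a single polygon with 6 vertices. Extrusion per mm of travel: 0.4 × 0.25 / (π × 0.875²) = 0.041575. Accumulating E over each segment gives final E = 1.8608.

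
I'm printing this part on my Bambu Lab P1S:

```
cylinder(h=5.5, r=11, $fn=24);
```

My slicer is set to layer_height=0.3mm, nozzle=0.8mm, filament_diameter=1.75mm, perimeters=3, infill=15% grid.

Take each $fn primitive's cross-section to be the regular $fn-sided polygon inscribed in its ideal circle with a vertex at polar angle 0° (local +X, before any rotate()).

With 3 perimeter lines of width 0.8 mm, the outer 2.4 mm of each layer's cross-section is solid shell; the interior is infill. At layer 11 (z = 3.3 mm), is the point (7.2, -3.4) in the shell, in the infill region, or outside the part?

At z = 3.3 mm: the r=11 cylinder contributes a regular 24-gon of circumradius 11. Overall, the cross-section is a single solid region. The nearest boundary edge runs (9.53, -5.50)→(10.63, -2.85); distance from the point to it = 2.95 mm. The point is inside the cross-section and 2.95 mm from the nearest boundary — more than the 2.4 mm shell width (3 × 0.8), so it's in the infill interior.

infill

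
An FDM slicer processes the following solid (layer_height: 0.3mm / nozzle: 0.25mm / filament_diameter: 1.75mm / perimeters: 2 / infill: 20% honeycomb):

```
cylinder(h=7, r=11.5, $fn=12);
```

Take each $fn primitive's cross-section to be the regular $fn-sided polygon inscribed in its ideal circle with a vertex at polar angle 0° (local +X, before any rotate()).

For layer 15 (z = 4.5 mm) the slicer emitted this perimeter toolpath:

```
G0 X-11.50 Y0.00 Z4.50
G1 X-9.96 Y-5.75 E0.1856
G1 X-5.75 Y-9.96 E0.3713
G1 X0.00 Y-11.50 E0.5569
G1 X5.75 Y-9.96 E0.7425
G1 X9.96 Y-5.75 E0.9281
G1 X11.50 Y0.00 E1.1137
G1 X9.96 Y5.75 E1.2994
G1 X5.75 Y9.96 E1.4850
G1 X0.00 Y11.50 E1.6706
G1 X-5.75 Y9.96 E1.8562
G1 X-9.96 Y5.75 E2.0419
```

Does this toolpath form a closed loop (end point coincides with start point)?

no

Start point (G0): (-11.50, 0.00). End point (last G1): the path does not return to the start — open.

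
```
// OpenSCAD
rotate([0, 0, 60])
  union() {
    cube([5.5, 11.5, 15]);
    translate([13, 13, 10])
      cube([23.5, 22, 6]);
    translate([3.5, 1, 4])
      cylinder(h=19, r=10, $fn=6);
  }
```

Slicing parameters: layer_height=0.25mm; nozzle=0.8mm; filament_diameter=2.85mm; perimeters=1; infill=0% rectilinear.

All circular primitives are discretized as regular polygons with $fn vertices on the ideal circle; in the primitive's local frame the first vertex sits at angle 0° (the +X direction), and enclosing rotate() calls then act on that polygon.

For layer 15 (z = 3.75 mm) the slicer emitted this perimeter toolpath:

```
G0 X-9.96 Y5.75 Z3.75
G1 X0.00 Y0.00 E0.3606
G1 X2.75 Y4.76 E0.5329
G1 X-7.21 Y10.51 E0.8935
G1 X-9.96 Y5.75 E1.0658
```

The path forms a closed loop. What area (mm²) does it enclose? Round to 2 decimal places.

Apply the shoelace formula to the sequence of (X, Y) vertices; enclosed area = 63.22 mm².

63.22 mm²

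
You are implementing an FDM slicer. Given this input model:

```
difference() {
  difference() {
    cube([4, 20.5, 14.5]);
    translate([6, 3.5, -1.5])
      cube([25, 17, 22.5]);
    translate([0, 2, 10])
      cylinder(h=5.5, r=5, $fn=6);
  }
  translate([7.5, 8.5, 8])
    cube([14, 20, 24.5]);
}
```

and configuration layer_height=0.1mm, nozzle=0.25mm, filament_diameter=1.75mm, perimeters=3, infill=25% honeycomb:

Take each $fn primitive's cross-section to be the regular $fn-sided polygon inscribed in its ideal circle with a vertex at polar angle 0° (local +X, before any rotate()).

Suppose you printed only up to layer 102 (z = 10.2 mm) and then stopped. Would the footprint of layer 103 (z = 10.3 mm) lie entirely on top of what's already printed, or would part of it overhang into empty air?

Compare the two slices. At z = 10.2: the cube is present — its section is the full 4×20.5 rectangle (area 82.00 mm²); the 25×17 cube at (6, 3.5) contributes its full rectangle (area 425.00 mm²); the r=5 cylinder at (0, 2) gives a regular 6-gon of circumradius 5 (constant along its height) (area = (6/2)·5.000²·sin(360°/6) = 64.95 mm²); Subtracting the remaining from the first: starting from the 4×20.5 cube (82.00 mm²), the 25×17 cube at (6, 3.5) misses the remaining region (no effect); the r=5 cylinder at (0, 2) partially overlaps it — only the 23.35 mm² overlap (of its 64.95 mm²) is removed, clipping the outline — area = 58.65 mm²; the cube at (7.5, 8.5) is present — its section is the full 14×20 rectangle (area 280.00 mm²); After the difference (first − rest): starting from the result so far (58.65 mm²), the 14×20 cube at (7.5, 8.5) misses the remaining region (no effect) — area = 58.65 mm². At z = 10.3: the 4×20.5 cube contributes its full rectangle (area 82.00 mm²); the cube at (6, 3.5) (footprint 25×17) is included at this height (area 425.00 mm²); the r=5 cylinder at (0, 2) gives a regular 6-gon of circumradius 5 (constant along its height) (area = (6/2)·5.000²·sin(360°/6) = 64.95 mm²); After the difference (first − rest): starting from the 4×20.5 cube (82.00 mm²), the 25×17 cube at (6, 3.5) misses the remaining region (no effect); the r=5 cylinder at (0, 2) partially overlaps it — only the 23.35 mm² overlap (of its 64.95 mm²) is removed, clipping the outline — area = 58.65 mm²; the cube at (7.5, 8.5) is present — its section is the full 14×20 rectangle (area 280.00 mm²); Subtracting the remaining from the first: starting from that combined region (58.65 mm²), the 14×20 cube at (7.5, 8.5) misses the remaining region (no effect) — area = 58.65 mm². Checking containment: the cross-section at z = 10.3 is a subset of the cross-section at z = 10.2.

entirely on top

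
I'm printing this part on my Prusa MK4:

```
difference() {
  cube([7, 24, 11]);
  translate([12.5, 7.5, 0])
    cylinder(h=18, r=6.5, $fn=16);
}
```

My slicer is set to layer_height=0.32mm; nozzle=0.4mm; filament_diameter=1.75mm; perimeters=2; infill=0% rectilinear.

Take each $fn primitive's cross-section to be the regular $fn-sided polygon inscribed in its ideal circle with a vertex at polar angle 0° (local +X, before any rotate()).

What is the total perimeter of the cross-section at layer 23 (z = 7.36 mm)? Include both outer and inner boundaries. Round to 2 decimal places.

62.40 mm

At z = 7.36 mm: the cube is present — its section is the full 7×24 rectangle (perimeter 62.00 mm); the r=6.5 cylinder at (12.5, 7.5) gives a regular 16-gon of circumradius 6.5 (constant along its height) (perimeter = 2·16·6.500·sin(180°/16) = 40.58 mm); Taking the first minus the rest: starting from the 7×24 cube, the r=6.5 cylinder at (12.5, 7.5) partially overlaps it — only the 4.13 mm² overlap (of its 129.35 mm²) is removed, clipping the outline — boundary = 62.40 mm. Overall, the cross-section is a single solid region. Total boundary length (outer) = 62.40 mm.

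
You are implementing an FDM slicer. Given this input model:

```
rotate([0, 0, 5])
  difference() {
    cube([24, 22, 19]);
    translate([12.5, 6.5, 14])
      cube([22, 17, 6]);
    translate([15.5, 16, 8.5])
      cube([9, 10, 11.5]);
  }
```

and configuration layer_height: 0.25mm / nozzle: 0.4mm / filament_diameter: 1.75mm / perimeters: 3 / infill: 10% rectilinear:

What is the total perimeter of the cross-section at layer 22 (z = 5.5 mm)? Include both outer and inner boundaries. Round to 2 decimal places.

92.00 mm

At z = 5.5 mm: the cube (footprint 24×22) is included at this height (perimeter 92.00 mm); the cube at (12.5, 6.5) is not intersected at this z (z outside [14, 20]); the cube at (15.5, 16) does not reach this height (z outside [8.5, 20]); After the difference (first − rest): none of the subtracted shapes is present at this height, so the 24×22 cube is unchanged — boundary = 92.00 mm; (rotated 5° about Z; rotation is an isometry so areas/perimeters/island counts are preserved). Overall, the cross-section is a single solid region. Total boundary length (outer) = 92.00 mm.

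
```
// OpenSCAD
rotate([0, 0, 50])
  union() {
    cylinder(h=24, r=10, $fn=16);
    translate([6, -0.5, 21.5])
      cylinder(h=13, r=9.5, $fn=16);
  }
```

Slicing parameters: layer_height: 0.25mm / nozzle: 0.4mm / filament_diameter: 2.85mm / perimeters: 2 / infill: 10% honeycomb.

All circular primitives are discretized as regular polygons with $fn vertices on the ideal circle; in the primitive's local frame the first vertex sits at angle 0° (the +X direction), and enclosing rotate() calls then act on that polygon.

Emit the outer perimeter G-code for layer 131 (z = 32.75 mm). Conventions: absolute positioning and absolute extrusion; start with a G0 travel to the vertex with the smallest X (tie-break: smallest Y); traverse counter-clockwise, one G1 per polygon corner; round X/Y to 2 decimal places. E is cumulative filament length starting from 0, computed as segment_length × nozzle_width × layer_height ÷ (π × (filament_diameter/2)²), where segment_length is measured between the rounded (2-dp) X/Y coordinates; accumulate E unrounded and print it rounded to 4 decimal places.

At z = 32.75 mm: the cylinder is absent (z outside [0, 24]); the r=9.5 cylinder at (6, -0.5) gives a regular 16-gon of circumradius 9.5 (constant along its height); Taking the union: only the r=9.5 cylinder at (6, -0.5) is present, so the union is just that shape — 1 connected region; (rotated 50° about Z; rotation is an isometry so areas/perimeters/island counts are preserved). The outline is a single polygon with 16 vertices. Extrusion per mm of travel: 0.4 × 0.25 / (π × 1.425²) = 0.015675. Accumulating E over each segment gives final E = 0.9297.

G0 X-5.22 Y3.45 Z32.75
G1 X-4.19 Y-0.11 E0.0581
G1 X-1.87 Y-3.00 E0.1162
G1 X1.38 Y-4.79 E0.1743
G1 X5.07 Y-5.19 E0.2325
G1 X8.63 Y-4.15 E0.2907
G1 X11.52 Y-1.83 E0.3488
G1 X13.30 Y1.42 E0.4068
G1 X13.70 Y5.10 E0.4649
G1 X12.67 Y8.66 E0.5230
G1 X10.35 Y11.55 E0.5811
G1 X7.10 Y13.34 E0.6392
G1 X3.41 Y13.74 E0.6974
G1 X-0.15 Y12.70 E0.7555
G1 X-3.04 Y10.38 E0.8136
G1 X-4.82 Y7.13 E0.8717
G1 X-5.22 Y3.45 E0.9297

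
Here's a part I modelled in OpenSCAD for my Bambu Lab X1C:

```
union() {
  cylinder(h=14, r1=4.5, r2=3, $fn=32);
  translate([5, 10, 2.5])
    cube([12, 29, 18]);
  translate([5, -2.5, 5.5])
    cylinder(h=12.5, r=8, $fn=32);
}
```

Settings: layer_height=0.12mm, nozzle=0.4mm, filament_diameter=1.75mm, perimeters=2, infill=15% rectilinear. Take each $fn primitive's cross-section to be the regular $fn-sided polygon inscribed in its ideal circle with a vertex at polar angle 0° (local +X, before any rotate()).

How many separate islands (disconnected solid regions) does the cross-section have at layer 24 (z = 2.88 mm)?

At z = 2.88 mm: the cone contributes a regular 32-gon of circumradius 4.191 (interpolated between r1=4.5 and r2=3 at t=0.206); the cube at (5, 10) is present — its section is the full 12×29 rectangle; the cylinder at (5, -2.5) does not reach this height (z outside [5.5, 18]); Taking the union: the 2 present regions are separate (no shared area or edge), so areas and boundary lengths simply add and each stays a separate island — 2 connected regions. Overall, the cross-section has 2 separate islands. Island count = 2.

2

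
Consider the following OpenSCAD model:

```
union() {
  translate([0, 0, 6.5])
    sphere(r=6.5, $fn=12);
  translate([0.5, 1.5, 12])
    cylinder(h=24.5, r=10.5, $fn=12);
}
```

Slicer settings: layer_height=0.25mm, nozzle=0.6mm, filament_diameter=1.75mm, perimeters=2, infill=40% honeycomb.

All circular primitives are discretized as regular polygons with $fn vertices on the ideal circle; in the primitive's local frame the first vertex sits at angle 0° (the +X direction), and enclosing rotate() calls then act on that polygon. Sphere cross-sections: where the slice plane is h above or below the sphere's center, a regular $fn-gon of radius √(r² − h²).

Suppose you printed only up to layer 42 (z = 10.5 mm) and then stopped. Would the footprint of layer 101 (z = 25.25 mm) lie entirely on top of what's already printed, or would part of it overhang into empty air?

part overhangs

Compare the two slices. At z = 10.5: the r=6.5 sphere slices to a regular 12-gon of circumradius 5.123 (√(r²−h²) with h=4 from center) (area = (12/2)·5.123²·sin(360°/12) = 78.75 mm²); the cylinder at (0.5, 1.5) is absent (z outside [12, 36.5]); Taking the union: only the r=6.5 sphere is present, so the union is just that shape — area = 78.75 mm². At z = 25.25: the sphere does not reach this height (|z−center|=18.750 > r=6.5); the r=10.5 cylinder at (0.5, 1.5) contributes a regular 12-gon of circumradius 10.5 (area = (12/2)·10.500²·sin(360°/12) = 330.75 mm²); Combining (union): only the r=10.5 cylinder at (0.5, 1.5) is present, so the union is just that shape — area = 330.75 mm². Checking containment: at z = 25.25 the cross-section extends beyond the z = 10.5 cross-section by about 252.00 mm².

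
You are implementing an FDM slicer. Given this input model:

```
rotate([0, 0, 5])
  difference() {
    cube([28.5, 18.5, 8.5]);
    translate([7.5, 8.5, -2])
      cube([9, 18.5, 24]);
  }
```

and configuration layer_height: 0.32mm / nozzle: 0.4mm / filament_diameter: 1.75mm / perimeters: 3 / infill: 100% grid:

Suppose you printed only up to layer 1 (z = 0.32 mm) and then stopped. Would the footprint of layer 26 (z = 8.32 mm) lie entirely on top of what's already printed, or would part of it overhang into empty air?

Compare the two slices. At z = 0.32: the cube (footprint 28.5×18.5) is included at this height (area 527.25 mm²); the cube at (7.5, 8.5) (footprint 9×18.5) is included at this height (area 166.50 mm²); Taking the first minus the rest: starting from the 28.5×18.5 cube (527.25 mm²), the 9×18.5 cube at (7.5, 8.5) partially overlaps it — only the 90.00 mm² overlap (of its 166.50 mm²) is removed, clipping the outline — area = 437.25 mm²; (whole slice rotated 5° about Z — lengths, areas and connectivity unchanged). At z = 8.32: the cube (footprint 28.5×18.5) is included at this height (area 527.25 mm²); the 9×18.5 cube at (7.5, 8.5) contributes its full rectangle (area 166.50 mm²); After the difference (first − rest): starting from the 28.5×18.5 cube (527.25 mm²), the 9×18.5 cube at (7.5, 8.5) partially overlaps it — only the 90.00 mm² overlap (of its 166.50 mm²) is removed, clipping the outline — area = 437.25 mm²; (rotated 5° about Z; rotation is an isometry so areas/perimeters/island counts are preserved). Checking containment: the cross-section at z = 8.32 is a subset of the cross-section at z = 0.32.

entirely on top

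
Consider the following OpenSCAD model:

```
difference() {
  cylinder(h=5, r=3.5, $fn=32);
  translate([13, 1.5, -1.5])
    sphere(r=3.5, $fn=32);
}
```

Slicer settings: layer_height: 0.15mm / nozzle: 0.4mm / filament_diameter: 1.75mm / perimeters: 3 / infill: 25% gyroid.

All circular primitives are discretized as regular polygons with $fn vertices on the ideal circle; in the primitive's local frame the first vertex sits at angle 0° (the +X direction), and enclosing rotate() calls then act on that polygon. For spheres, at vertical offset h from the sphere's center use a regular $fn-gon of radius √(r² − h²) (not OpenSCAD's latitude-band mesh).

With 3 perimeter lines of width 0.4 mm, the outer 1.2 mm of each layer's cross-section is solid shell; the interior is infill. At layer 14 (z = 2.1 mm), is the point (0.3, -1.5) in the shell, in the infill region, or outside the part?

At z = 2.1 mm: the r=3.5 cylinder contributes a regular 32-gon of circumradius 3.5; the sphere at (13, 1.5) does not reach this height (|z−center|=3.600 > r=3.5); After the difference (first − rest): none of the subtracted shapes is present at this height, so the r=3.5 cylinder is unchanged — 1 connected region. Overall, the cross-section is a single solid region. The nearest boundary edge runs (0.68, -3.43)→(1.34, -3.23); distance from the point to it = 1.96 mm. The point is inside the cross-section and 1.96 mm from the nearest boundary — more than the 1.2 mm shell width (3 × 0.4), so it's in the infill interior.

infill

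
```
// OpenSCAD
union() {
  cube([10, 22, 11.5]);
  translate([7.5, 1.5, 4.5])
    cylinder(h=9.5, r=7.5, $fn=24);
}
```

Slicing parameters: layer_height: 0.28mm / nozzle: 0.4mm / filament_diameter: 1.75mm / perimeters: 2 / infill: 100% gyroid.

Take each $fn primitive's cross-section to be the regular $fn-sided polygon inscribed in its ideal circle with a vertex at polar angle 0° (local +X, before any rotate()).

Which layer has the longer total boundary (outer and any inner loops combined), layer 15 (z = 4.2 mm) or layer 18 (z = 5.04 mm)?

Layer 15 (z = 4.2): the 10×22 cube contributes its full rectangle (perimeter 64.00 mm); the cylinder at (7.5, 1.5) is not intersected at this z (z outside [4.5, 14]); Combining (union): only the 10×22 cube is present, so the union is just that shape — boundary = 64.00 mm. So its perimeter = 64.00 mm. Layer 18 (z = 5.04): the 10×22 cube contributes its full rectangle (perimeter 64.00 mm); the cylinder at (7.5, 1.5): section is a regular 24-gon, circumradius r=7.5 (perimeter = 2·24·7.500·sin(180°/24) = 46.99 mm); Combining (union): the regions partially overlap (shared area 76.82 mm²), so the edge portions inside another operand are dropped and the merged outline is re-measured after clipping — boundary = 76.85 mm. So its perimeter = 76.85 mm. Layer 18 is larger (76.85 vs 64.00 mm).

layer 18 (z = 5.04 mm)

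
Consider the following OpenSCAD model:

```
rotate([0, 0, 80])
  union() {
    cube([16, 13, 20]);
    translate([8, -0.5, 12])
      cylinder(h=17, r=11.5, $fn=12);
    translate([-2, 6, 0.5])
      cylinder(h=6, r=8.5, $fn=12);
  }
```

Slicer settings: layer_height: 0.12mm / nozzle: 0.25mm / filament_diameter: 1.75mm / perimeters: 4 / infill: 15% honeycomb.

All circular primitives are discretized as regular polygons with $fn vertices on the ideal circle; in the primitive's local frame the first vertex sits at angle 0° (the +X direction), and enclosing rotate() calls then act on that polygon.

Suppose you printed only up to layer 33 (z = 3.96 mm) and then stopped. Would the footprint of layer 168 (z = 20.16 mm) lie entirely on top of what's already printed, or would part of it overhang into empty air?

part overhangs

Compare the two slices. At z = 3.96: the cube (footprint 16×13) is included at this height (area 208.00 mm²); the cylinder at (8, -0.5) does not reach this height (z outside [12, 29]); the cylinder at (-2, 6): section is a regular 12-gon, circumradius r=8.5 (area = (12/2)·8.500²·sin(360°/12) = 216.75 mm²); Taking the union: the regions partially overlap — summed areas 424.75 mm² minus the doubly-counted overlap 69.22 mm² gives 355.53 mm² — area = 355.53 mm²; (whole slice rotated 80° about Z — lengths, areas and connectivity unchanged). At z = 20.16: the cube is not intersected at this z (z outside [0, 20]); the r=11.5 cylinder at (8, -0.5) contributes a regular 12-gon of circumradius 11.5 (area = (12/2)·11.500²·sin(360°/12) = 396.75 mm²); the cylinder at (-2, 6) does not reach this height (z outside [0.5, 6.5]); Combining (union): only the r=11.5 cylinder at (8, -0.5) is present, so the union is just that shape — area = 396.75 mm²; (whole slice rotated 80° about Z — lengths, areas and connectivity unchanged). Checking containment: at z = 20.16 the cross-section extends beyond the z = 3.96 cross-section by about 213.53 mm².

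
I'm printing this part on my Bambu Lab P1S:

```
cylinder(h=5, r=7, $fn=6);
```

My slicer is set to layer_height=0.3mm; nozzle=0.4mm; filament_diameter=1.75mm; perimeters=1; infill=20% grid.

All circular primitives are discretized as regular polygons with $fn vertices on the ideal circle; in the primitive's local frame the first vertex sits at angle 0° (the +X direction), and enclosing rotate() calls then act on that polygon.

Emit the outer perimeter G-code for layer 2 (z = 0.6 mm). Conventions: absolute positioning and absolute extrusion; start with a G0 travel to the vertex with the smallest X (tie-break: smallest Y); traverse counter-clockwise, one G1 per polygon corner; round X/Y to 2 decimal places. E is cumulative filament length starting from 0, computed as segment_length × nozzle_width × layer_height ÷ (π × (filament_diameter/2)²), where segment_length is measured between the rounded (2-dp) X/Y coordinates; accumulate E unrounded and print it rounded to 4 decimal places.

At z = 0.6 mm: the r=7 cylinder gives a regular 6-gon of circumradius 7 (constant along its height). The outline is a single polygon with 6 vertices. Extrusion per mm of travel: 0.4 × 0.3 / (π × 0.875²) = 0.049890. Accumulating E over each segment gives final E = 2.0950.

G0 X-7.00 Y0.00 Z0.60
G1 X-3.50 Y-6.06 E0.3491
G1 X3.50 Y-6.06 E0.6984
G1 X7.00 Y0.00 E1.0475
G1 X3.50 Y6.06 E1.3966
G1 X-3.50 Y6.06 E1.7459
G1 X-7.00 Y0.00 E2.0950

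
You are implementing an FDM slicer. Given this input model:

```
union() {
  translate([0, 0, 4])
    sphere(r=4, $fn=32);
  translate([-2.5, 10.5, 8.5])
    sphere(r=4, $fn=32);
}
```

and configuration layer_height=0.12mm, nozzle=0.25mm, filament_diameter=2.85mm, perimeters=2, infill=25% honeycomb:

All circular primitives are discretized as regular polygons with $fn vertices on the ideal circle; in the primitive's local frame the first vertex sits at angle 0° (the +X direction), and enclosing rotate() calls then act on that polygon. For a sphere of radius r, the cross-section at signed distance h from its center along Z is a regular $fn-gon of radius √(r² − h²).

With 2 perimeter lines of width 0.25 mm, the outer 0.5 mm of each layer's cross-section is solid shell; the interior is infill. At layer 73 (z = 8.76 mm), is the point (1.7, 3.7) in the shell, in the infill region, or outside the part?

outside

At z = 8.76 mm: the sphere is absent (|z−center|=4.760 > r=4); the r=4 sphere at (-2.5, 10.5) contributes a regular 32-gon of circumradius √(4²−0.26²) = 3.992; Merging all regions: only the r=4 sphere at (-2.5, 10.5) is present, so the union is just that shape — 1 connected region. Overall, the cross-section is a single solid region. The nearest boundary edge runs (-0.97, 6.81)→(-0.28, 7.18); distance from the point to it = 4.01 mm. The point is not inside any of the regions above, so it lies outside the cross-section (4.01 mm from the nearest boundary).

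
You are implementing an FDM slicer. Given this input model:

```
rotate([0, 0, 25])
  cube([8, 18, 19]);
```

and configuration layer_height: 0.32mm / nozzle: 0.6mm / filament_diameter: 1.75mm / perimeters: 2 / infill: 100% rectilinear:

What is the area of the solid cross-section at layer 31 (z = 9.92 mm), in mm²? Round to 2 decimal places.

144.00 mm²

At z = 9.92 mm: the 8×18 cube contributes its full rectangle (area 144.00 mm²); (whole slice rotated 25° about Z — lengths, areas and connectivity unchanged). Overall, the cross-section is a single solid region. Net area = 144.00 mm².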